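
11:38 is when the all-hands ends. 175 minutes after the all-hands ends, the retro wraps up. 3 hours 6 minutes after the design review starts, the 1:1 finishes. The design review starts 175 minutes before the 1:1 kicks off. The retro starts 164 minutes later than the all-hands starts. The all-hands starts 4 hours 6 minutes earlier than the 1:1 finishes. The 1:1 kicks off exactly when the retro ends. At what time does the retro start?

13:22

The retro ends at 11:38 + 175 min = 14:33.
So the 1:1 starts at 14:33.
The design review starts at 14:33 − 175 min = 11:38.
The 1:1 ends at 11:38 + 186 min = 14:44.
The all-hands starts at 14:44 − 246 min = 10:38.
The retro starts at 10:38 + 164 min = 13:22.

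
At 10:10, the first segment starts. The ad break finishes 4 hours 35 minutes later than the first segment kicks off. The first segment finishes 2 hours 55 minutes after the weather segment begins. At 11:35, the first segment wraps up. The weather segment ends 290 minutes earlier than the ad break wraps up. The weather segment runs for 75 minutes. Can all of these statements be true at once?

Yes

The ad break ends at 10:10 + 275 min = 14:45.
The weather segment ends at 14:45 − 290 min = 09:55.
The weather segment starts at 09:55 − 75 min = 08:40.
The first segment ends at 08:40 + 175 min = 11:35.
That matches the stated 11:35, so the schedule is consistent.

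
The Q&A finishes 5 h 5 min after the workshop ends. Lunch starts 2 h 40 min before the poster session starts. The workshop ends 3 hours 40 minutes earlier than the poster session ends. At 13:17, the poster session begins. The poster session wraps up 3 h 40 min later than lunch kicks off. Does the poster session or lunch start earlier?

Lunch starts at 13:17 − 160 min = 10:37.
The poster session starts at 13:17 and lunch starts at 10:37, so lunch is first.

lunch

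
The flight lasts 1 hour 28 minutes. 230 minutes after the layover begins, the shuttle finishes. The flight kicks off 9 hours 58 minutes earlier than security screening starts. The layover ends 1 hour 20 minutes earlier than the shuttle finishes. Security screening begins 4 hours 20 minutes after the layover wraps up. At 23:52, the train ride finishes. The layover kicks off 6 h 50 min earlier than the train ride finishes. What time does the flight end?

15:22

The layover starts at 23:52 − 410 min = 17:02.
The shuttle ends at 17:02 + 230 min = 20:52.
The layover ends at 20:52 − 80 min = 19:32.
Security screening starts at 19:32 + 260 min = 23:52.
The flight starts at 23:52 − 598 min = 13:54.
The flight ends at 13:54 + 88 min = 15:22.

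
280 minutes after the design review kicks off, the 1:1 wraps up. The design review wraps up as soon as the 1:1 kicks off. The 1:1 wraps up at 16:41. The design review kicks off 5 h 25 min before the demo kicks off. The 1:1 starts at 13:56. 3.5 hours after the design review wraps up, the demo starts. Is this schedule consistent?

The design review ends at 13:56.
The demo starts at 13:56 + 210 min = 17:26.
The design review starts at 17:26 − 325 min = 12:01.
The 1:1 ends at 12:01 + 280 min = 16:41.
That matches the stated 16:41, so the schedule is consistent.

Yes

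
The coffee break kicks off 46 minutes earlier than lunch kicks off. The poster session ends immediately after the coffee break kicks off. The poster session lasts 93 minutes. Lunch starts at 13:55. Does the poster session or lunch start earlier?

The coffee break starts at 13:55 − 46 min = 13:09.
So the poster session ends at 13:09.
The poster session starts at 13:09 − 93 min = 11:36.
The poster session starts at 11:36 and lunch starts at 13:55, so the poster session is first.

the poster session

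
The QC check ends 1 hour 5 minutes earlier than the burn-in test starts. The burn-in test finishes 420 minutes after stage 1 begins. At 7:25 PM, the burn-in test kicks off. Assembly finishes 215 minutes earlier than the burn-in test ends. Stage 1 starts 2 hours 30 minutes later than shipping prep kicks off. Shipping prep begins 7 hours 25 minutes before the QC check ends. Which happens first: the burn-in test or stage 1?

The QC check ends at 7:25 PM − 65 min = 6:20 PM.
Shipping prep starts at 6:20 PM − 445 min = 10:55 AM.
Stage 1 starts at 10:55 AM + 150 min = 1:25 PM.
The burn-in test starts at 7:25 PM and stage 1 starts at 1:25 PM, so stage 1 is first.

stage 1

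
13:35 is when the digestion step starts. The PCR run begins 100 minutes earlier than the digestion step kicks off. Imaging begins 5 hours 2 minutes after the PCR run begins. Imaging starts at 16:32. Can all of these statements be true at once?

The PCR run starts at 13:35 − 100 min = 11:55.
Imaging starts at 11:55 + 302 min = 16:57.
But imaging is also said to start at 16:32 — a 25-minute conflict.

No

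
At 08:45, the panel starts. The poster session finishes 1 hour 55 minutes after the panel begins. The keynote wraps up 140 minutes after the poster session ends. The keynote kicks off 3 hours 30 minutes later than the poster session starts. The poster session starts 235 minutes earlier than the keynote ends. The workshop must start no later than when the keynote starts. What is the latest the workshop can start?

12:35

The poster session ends at 08:45 + 115 min = 10:40.
The keynote ends at 10:40 + 140 min = 13:00.
The poster session starts at 13:00 − 235 min = 09:05.
The keynote starts at 09:05 + 210 min = 12:35.
The workshop is bounded by the keynote, so the latest it can start is 12:35.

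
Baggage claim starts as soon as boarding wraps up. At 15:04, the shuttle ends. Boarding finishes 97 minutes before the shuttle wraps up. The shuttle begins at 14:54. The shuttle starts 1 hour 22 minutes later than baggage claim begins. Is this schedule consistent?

Boarding ends at 15:04 − 97 min = 13:27.
So baggage claim starts at 13:27.
The shuttle starts at 13:27 + 82 min = 14:49.
But the shuttle is also said to start at 14:54 — a 5-minute conflict.

No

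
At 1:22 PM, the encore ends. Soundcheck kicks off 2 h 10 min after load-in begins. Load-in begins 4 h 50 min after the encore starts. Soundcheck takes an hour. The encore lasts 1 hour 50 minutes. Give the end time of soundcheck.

The encore starts at 1:22 PM − 110 min = 11:32 AM.
Load-in starts at 11:32 AM + 290 min = 4:22 PM.
Soundcheck starts at 4:22 PM + 130 min = 6:32 PM.
Soundcheck ends at 6:32 PM + 60 min = 7:32 PM.

7:32 PM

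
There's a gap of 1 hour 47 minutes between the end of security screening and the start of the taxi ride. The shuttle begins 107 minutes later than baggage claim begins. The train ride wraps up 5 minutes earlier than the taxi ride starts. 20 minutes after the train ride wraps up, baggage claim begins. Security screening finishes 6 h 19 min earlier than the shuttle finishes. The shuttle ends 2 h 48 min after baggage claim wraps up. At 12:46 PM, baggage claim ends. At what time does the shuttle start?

1:04 PM

The shuttle ends at 12:46 PM + 168 min = 3:34 PM.
Security screening ends at 3:34 PM − 379 min = 9:15 AM.
The taxi ride starts at 9:15 AM + 107 min = 11:02 AM.
The train ride ends at 11:02 AM − 5 min = 10:57 AM.
Baggage claim starts at 10:57 AM + 20 min = 11:17 AM.
The shuttle starts at 11:17 AM + 107 min = 1:04 PM.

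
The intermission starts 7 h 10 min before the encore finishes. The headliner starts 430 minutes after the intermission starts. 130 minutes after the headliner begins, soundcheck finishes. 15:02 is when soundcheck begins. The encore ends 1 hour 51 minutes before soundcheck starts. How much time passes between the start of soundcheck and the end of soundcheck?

The encore ends at 15:02 − 111 min = 13:11.
The intermission starts at 13:11 − 430 min = 06:01.
The headliner starts at 06:01 + 430 min = 13:11.
Soundcheck ends at 13:11 + 130 min = 15:21.
From 15:02 to 15:21 is 19 minutes.

19 minutes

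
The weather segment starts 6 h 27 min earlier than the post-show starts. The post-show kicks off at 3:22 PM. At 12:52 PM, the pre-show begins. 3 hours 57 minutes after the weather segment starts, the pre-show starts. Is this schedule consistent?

Yes

The weather segment starts at 3:22 PM − 387 min = 8:55 AM.
The pre-show starts at 8:55 AM + 237 min = 12:52 PM.
That matches the stated 12:52 PM, so the schedule is consistent.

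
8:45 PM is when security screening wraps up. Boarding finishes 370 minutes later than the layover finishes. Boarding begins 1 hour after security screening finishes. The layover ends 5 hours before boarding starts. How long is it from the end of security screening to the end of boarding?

130 minutes

Boarding starts at 8:45 PM + 60 min = 9:45 PM.
The layover ends at 9:45 PM − 300 min = 4:45 PM.
Boarding ends at 4:45 PM + 370 min = 10:55 PM.
From 8:45 PM to 10:55 PM is 130 minutes.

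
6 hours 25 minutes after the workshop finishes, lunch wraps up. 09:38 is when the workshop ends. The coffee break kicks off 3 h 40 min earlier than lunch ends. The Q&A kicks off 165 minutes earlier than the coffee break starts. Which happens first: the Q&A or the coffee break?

the Q&A

Lunch ends at 09:38 + 385 min = 16:03.
The coffee break starts at 16:03 − 220 min = 12:23.
The Q&A starts at 12:23 − 165 min = 09:38.
The Q&A starts at 09:38 and the coffee break starts at 12:23, so the Q&A is first.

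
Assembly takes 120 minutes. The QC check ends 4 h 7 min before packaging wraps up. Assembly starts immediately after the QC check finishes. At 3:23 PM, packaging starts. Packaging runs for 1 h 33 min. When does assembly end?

2:49 PM

Packaging ends at 3:23 PM + 93 min = 4:56 PM.
The QC check ends at 4:56 PM − 247 min = 12:49 PM.
So assembly starts at 12:49 PM.
Assembly ends at 12:49 PM + 120 min = 2:49 PM.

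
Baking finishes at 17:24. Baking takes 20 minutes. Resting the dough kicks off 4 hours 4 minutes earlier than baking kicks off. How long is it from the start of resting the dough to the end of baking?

Baking starts at 17:24 − 20 min = 17:04.
Resting the dough starts at 17:04 − 244 min = 13:00.
From 13:00 to 17:24 is 4 hours 24 minutes.

4 hours 24 minutes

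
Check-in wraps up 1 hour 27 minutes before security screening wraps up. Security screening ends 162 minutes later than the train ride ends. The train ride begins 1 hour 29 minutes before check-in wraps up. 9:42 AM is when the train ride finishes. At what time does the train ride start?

9:28 AM

Security screening ends at 9:42 AM + 162 min = 12:24 PM.
Check-in ends at 12:24 PM − 87 min = 10:57 AM.
The train ride starts at 10:57 AM − 89 min = 9:28 AM.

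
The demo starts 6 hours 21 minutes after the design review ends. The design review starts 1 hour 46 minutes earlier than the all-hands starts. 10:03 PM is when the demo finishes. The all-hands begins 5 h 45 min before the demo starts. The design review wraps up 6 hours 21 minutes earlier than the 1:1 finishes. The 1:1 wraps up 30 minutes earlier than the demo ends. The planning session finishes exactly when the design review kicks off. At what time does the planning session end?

The 1:1 ends at 10:03 PM − 30 min = 9:33 PM.
The design review ends at 9:33 PM − 381 min = 3:12 PM.
The demo starts at 3:12 PM + 381 min = 9:33 PM.
The all-hands starts at 9:33 PM − 345 min = 3:48 PM.
The design review starts at 3:48 PM − 106 min = 2:02 PM.
So the planning session ends at 2:02 PM.

2:02 PM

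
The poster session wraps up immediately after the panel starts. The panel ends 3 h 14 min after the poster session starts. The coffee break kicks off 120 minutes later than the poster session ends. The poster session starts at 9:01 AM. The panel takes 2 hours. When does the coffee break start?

The panel ends at 9:01 AM + 194 min = 12:15 PM.
The panel starts at 12:15 PM − 120 min = 10:15 AM.
So the poster session ends at 10:15 AM.
The coffee break starts at 10:15 AM + 120 min = 12:15 PM.

12:15 PM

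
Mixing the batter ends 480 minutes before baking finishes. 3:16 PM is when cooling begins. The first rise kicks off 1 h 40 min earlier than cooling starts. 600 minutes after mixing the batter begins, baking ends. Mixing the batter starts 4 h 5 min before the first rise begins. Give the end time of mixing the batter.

11:31 AM

The first rise starts at 3:16 PM − 100 min = 1:36 PM.
Mixing the batter starts at 1:36 PM − 245 min = 9:31 AM.
Baking ends at 9:31 AM + 600 min = 7:31 PM.
Mixing the batter ends at 7:31 PM − 480 min = 11:31 AM.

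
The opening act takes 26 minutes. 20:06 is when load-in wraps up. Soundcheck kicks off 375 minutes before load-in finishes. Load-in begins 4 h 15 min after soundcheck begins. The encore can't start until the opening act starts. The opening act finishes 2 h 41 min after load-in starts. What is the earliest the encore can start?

Soundcheck starts at 20:06 − 375 min = 13:51.
Load-in starts at 13:51 + 255 min = 18:06.
The opening act ends at 18:06 + 161 min = 20:47.
The opening act starts at 20:47 − 26 min = 20:21.
The encore is bounded by the opening act, so the earliest it can start is 20:21.

20:21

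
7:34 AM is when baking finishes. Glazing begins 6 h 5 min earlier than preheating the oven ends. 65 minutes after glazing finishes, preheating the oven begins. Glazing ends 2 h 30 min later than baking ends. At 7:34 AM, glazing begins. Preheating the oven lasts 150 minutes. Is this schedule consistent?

Glazing ends at 7:34 AM + 150 min = 10:04 AM.
Preheating the oven starts at 10:04 AM + 65 min = 11:09 AM.
Preheating the oven ends at 11:09 AM + 150 min = 1:39 PM.
Glazing starts at 1:39 PM − 365 min = 7:34 AM.
That matches the stated 7:34 AM, so the schedule is consistent.

Yes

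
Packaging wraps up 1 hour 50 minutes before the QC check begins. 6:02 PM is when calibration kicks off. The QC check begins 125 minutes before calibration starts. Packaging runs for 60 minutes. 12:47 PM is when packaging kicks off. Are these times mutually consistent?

No

The QC check starts at 6:02 PM − 125 min = 3:57 PM.
Packaging ends at 3:57 PM − 110 min = 2:07 PM.
Packaging starts at 2:07 PM − 60 min = 1:07 PM.
But packaging is also said to start at 12:47 PM — a 20-minute conflict.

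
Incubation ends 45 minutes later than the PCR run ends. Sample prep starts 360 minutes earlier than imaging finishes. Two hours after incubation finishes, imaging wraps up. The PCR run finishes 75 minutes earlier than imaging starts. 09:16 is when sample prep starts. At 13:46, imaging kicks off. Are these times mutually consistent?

The PCR run ends at 13:46 − 75 min = 12:31.
Incubation ends at 12:31 + 45 min = 13:16.
Imaging ends at 13:16 + 120 min = 15:16.
Sample prep starts at 15:16 − 360 min = 09:16.
That matches the stated 09:16, so the schedule is consistent.

Yes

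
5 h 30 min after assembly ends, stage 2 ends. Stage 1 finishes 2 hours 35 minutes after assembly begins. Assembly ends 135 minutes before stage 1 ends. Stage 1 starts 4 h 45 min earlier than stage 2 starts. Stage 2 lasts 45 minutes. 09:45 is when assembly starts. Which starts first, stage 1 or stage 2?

Stage 1 ends at 09:45 + 155 min = 12:20.
Assembly ends at 12:20 − 135 min = 10:05.
Stage 2 ends at 10:05 + 330 min = 15:35.
Stage 2 starts at 15:35 − 45 min = 14:50.
Stage 1 starts at 14:50 − 285 min = 10:05.
Stage 1 starts at 10:05 and stage 2 starts at 14:50, so stage 1 is first.

stage 1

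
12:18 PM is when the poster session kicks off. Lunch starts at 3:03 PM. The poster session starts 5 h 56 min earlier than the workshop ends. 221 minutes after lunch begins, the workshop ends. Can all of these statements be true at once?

No

The workshop ends at 3:03 PM + 221 min = 6:44 PM.
The poster session starts at 6:44 PM − 356 min = 12:48 PM.
But the poster session is also said to start at 12:18 PM — a 30-minute conflict.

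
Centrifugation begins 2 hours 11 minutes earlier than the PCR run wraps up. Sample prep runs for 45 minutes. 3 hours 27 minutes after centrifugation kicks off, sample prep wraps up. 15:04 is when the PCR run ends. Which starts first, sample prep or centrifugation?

centrifugation

Centrifugation starts at 15:04 − 131 min = 12:53.
Sample prep ends at 12:53 + 207 min = 16:20.
Sample prep starts at 16:20 − 45 min = 15:35.
Sample prep starts at 15:35 and centrifugation starts at 12:53, so centrifugation is first.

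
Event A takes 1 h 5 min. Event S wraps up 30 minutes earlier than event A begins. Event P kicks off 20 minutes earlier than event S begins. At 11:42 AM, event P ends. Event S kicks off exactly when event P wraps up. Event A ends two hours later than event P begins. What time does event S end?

Event S starts at 11:42 AM.
Event P starts at 11:42 AM − 20 min = 11:22 AM.
Event A ends at 11:22 AM + 120 min = 1:22 PM.
Event A starts at 1:22 PM − 65 min = 12:17 PM.
Event S ends at 12:17 PM − 30 min = 11:47 AM.

11:47 AM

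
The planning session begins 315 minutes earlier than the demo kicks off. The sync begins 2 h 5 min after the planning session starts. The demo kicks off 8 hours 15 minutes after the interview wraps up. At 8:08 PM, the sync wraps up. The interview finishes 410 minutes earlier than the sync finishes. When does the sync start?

The interview ends at 8:08 PM − 410 min = 1:18 PM.
The demo starts at 1:18 PM + 495 min = 9:33 PM.
The planning session starts at 9:33 PM − 315 min = 4:18 PM.
The sync starts at 4:18 PM + 125 min = 6:23 PM.

6:23 PM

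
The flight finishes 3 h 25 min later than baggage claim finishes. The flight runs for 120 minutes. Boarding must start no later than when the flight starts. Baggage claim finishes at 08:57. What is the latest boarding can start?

The flight ends at 08:57 + 205 min = 12:22.
The flight starts at 12:22 − 120 min = 10:22.
Boarding is bounded by the flight, so the latest it can start is 10:22.

10:22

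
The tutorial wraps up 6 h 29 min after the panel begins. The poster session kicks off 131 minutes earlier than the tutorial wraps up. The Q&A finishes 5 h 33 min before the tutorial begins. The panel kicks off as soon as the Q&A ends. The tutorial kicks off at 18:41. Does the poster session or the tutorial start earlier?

the poster session

The Q&A ends at 18:41 − 333 min = 13:08.
So the panel starts at 13:08.
The tutorial ends at 13:08 + 389 min = 19:37.
The poster session starts at 19:37 − 131 min = 17:26.
The poster session starts at 17:26 and the tutorial starts at 18:41, so the poster session is first.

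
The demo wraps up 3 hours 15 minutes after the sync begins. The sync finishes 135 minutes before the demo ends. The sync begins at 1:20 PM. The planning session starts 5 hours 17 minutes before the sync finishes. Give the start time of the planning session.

The demo ends at 1:20 PM + 195 min = 4:35 PM.
The sync ends at 4:35 PM − 135 min = 2:20 PM.
The planning session starts at 2:20 PM − 317 min = 9:03 AM.

9:03 AM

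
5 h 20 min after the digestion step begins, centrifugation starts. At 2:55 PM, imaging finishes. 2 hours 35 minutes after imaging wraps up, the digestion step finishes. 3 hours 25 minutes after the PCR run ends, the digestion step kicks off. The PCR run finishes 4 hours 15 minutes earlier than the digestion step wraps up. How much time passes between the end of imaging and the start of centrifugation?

The digestion step ends at 2:55 PM + 155 min = 5:30 PM.
The PCR run ends at 5:30 PM − 255 min = 1:15 PM.
The digestion step starts at 1:15 PM + 205 min = 4:40 PM.
Centrifugation starts at 4:40 PM + 320 min = 10:00 PM.
From 2:55 PM to 10:00 PM is 7 h 5 min.

7 h 5 min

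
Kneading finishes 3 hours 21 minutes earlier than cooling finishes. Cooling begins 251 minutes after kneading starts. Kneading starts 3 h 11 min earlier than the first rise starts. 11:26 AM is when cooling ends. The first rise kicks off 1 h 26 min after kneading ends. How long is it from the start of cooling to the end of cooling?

55 minutes

Kneading ends at 11:26 AM − 201 min = 8:05 AM.
The first rise starts at 8:05 AM + 86 min = 9:31 AM.
Kneading starts at 9:31 AM − 191 min = 6:20 AM.
Cooling starts at 6:20 AM + 251 min = 10:31 AM.
From 10:31 AM to 11:26 AM is 55 minutes.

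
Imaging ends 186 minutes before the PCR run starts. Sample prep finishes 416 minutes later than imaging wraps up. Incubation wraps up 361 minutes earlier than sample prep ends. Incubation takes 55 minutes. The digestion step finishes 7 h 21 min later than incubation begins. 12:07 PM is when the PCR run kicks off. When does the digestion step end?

Imaging ends at 12:07 PM − 186 min = 9:01 AM.
Sample prep ends at 9:01 AM + 416 min = 3:57 PM.
Incubation ends at 3:57 PM − 361 min = 9:56 AM.
Incubation starts at 9:56 AM − 55 min = 9:01 AM.
The digestion step ends at 9:01 AM + 441 min = 4:22 PM.

4:22 PM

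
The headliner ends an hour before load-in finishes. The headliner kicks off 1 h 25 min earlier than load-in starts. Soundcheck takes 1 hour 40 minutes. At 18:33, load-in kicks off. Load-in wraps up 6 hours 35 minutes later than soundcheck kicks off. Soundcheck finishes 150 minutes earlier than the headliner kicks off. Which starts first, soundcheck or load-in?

The headliner starts at 18:33 − 85 min = 17:08.
Soundcheck ends at 17:08 − 150 min = 14:38.
Soundcheck starts at 14:38 − 100 min = 12:58.
Soundcheck starts at 12:58 and load-in starts at 18:33, so soundcheck is first.

soundcheck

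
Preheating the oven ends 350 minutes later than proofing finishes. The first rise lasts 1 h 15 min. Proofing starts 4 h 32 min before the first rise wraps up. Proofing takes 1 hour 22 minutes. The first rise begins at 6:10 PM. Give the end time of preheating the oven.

10:05 PM

The first rise ends at 6:10 PM + 75 min = 7:25 PM.
Proofing starts at 7:25 PM − 272 min = 2:53 PM.
Proofing ends at 2:53 PM + 82 min = 4:15 PM.
Preheating the oven ends at 4:15 PM + 350 min = 10:05 PM.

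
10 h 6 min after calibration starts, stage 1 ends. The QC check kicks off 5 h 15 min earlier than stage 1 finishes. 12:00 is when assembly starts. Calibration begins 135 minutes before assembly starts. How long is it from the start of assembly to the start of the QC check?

156 minutes

Calibration starts at 12:00 − 135 min = 09:45.
Stage 1 ends at 09:45 + 606 min = 19:51.
The QC check starts at 19:51 − 315 min = 14:36.
From 12:00 to 14:36 is 156 minutes.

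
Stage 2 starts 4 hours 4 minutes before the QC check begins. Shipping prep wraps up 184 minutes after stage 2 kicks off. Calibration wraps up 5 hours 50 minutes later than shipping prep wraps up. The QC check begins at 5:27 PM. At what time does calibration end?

10:17 PM

Stage 2 starts at 5:27 PM − 244 min = 1:23 PM.
Shipping prep ends at 1:23 PM + 184 min = 4:27 PM.
Calibration ends at 4:27 PM + 350 min = 10:17 PM.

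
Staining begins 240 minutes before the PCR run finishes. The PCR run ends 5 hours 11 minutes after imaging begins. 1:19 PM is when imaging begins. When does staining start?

The PCR run ends at 1:19 PM + 311 min = 6:30 PM.
Staining starts at 6:30 PM − 240 min = 2:30 PM.

2:30 PM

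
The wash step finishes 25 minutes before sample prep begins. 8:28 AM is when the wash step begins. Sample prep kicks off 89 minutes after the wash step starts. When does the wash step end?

9:32 AM

Sample prep starts at 8:28 AM + 89 min = 9:57 AM.
The wash step ends at 9:57 AM − 25 min = 9:32 AM.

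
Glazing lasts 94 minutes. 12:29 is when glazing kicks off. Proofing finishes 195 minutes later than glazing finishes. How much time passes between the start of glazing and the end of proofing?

Glazing ends at 12:29 + 94 min = 14:03.
Proofing ends at 14:03 + 195 min = 17:18.
From 12:29 to 17:18 is 4 h 49 min.

4 h 49 min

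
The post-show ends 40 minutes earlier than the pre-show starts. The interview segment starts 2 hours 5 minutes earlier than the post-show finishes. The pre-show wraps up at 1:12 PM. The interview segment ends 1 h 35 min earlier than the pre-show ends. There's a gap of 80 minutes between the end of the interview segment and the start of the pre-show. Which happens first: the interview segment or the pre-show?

The interview segment ends at 1:12 PM − 95 min = 11:37 AM.
The pre-show starts at 11:37 AM + 80 min = 12:57 PM.
The post-show ends at 12:57 PM − 40 min = 12:17 PM.
The interview segment starts at 12:17 PM − 125 min = 10:12 AM.
The interview segment starts at 10:12 AM and the pre-show starts at 12:57 PM, so the interview segment is first.

the interview segment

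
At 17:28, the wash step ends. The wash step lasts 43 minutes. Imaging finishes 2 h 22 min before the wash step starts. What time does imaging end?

14:23

The wash step starts at 17:28 − 43 min = 16:45.
Imaging ends at 16:45 − 142 min = 14:23.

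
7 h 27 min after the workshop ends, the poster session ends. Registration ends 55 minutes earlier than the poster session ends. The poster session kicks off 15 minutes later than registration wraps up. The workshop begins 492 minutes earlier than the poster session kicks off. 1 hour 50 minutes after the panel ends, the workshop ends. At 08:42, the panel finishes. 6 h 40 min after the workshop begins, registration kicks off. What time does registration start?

15:47

The workshop ends at 08:42 + 110 min = 10:32.
The poster session ends at 10:32 + 447 min = 17:59.
Registration ends at 17:59 − 55 min = 17:04.
The poster session starts at 17:04 + 15 min = 17:19.
The workshop starts at 17:19 − 492 min = 09:07.
Registration starts at 09:07 + 400 min = 15:47.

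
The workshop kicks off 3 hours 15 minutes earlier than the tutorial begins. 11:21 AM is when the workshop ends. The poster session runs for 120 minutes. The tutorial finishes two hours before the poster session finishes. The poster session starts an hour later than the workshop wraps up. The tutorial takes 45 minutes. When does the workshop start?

8:21 AM

The poster session starts at 11:21 AM + 60 min = 12:21 PM.
The poster session ends at 12:21 PM + 120 min = 2:21 PM.
The tutorial ends at 2:21 PM − 120 min = 12:21 PM.
The tutorial starts at 12:21 PM − 45 min = 11:36 AM.
The workshop starts at 11:36 AM − 195 min = 8:21 AM.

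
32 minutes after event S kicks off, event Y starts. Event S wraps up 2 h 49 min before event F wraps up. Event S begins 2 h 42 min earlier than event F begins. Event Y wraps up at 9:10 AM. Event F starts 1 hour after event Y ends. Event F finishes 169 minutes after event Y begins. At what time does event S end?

Event F starts at 9:10 AM + 60 min = 10:10 AM.
Event S starts at 10:10 AM − 162 min = 7:28 AM.
Event Y starts at 7:28 AM + 32 min = 8:00 AM.
Event F ends at 8:00 AM + 169 min = 10:49 AM.
Event S ends at 10:49 AM − 169 min = 8:00 AM.

8:00 AM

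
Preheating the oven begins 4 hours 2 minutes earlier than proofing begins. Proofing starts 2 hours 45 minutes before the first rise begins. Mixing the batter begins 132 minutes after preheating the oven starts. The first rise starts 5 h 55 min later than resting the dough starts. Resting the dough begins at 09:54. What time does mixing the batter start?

11:14

The first rise starts at 09:54 + 355 min = 15:49.
Proofing starts at 15:49 − 165 min = 13:04.
Preheating the oven starts at 13:04 − 242 min = 09:02.
Mixing the batter starts at 09:02 + 132 min = 11:14.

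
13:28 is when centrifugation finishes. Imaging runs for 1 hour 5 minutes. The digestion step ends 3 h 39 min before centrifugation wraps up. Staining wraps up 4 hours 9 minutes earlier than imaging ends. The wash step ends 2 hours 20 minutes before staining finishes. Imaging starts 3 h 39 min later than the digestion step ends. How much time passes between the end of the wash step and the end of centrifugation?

324 minutes

The digestion step ends at 13:28 − 219 min = 09:49.
Imaging starts at 09:49 + 219 min = 13:28.
Imaging ends at 13:28 + 65 min = 14:33.
Staining ends at 14:33 − 249 min = 10:24.
The wash step ends at 10:24 − 140 min = 08:04.
From 08:04 to 13:28 is 324 minutes.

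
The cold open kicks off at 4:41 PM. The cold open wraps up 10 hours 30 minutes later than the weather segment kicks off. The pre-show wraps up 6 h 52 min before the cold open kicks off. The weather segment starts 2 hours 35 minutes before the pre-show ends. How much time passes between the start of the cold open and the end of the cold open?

The pre-show ends at 4:41 PM − 412 min = 9:49 AM.
The weather segment starts at 9:49 AM − 155 min = 7:14 AM.
The cold open ends at 7:14 AM + 630 min = 5:44 PM.
From 4:41 PM to 5:44 PM is 1 h 3 min.

1 h 3 min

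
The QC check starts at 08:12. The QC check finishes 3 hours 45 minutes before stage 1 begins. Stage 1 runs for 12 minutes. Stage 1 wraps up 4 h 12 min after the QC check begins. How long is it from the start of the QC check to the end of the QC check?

Stage 1 ends at 08:12 + 252 min = 12:24.
Stage 1 starts at 12:24 − 12 min = 12:12.
The QC check ends at 12:12 − 225 min = 08:27.
From 08:12 to 08:27 is 15 minutes.

15 minutes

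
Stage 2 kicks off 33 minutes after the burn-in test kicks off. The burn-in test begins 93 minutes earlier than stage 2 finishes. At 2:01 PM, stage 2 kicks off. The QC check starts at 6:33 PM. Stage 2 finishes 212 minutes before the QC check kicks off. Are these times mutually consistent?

Stage 2 ends at 6:33 PM − 212 min = 3:01 PM.
The burn-in test starts at 3:01 PM − 93 min = 1:28 PM.
Stage 2 starts at 1:28 PM + 33 min = 2:01 PM.
That matches the stated 2:01 PM, so the schedule is consistent.

Yes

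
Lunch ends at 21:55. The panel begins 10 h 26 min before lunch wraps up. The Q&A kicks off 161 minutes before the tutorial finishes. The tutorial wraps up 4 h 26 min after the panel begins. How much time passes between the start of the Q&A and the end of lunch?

The panel starts at 21:55 − 626 min = 11:29.
The tutorial ends at 11:29 + 266 min = 15:55.
The Q&A starts at 15:55 − 161 min = 13:14.
From 13:14 to 21:55 is 8 h 41 min.

8 h 41 min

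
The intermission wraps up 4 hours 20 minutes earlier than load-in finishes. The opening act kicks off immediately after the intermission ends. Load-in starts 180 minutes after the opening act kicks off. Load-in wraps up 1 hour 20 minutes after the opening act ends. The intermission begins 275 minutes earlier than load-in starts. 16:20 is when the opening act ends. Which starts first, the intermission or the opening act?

the intermission

Load-in ends at 16:20 + 80 min = 17:40.
The intermission ends at 17:40 − 260 min = 13:20.
So the opening act starts at 13:20.
Load-in starts at 13:20 + 180 min = 16:20.
The intermission starts at 16:20 − 275 min = 11:45.
The intermission starts at 11:45 and the opening act starts at 13:20, so the intermission is first.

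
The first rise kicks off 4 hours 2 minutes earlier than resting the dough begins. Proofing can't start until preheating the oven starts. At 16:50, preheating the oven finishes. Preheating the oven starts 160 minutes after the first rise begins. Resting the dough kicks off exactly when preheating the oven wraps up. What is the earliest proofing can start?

15:28

Resting the dough starts at 16:50.
The first rise starts at 16:50 − 242 min = 12:48.
Preheating the oven starts at 12:48 + 160 min = 15:28.
Proofing is bounded by preheating the oven, so the earliest it can start is 15:28.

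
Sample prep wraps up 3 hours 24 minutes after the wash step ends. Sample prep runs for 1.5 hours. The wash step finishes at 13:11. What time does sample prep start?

15:05

Sample prep ends at 13:11 + 204 min = 16:35.
Sample prep starts at 16:35 − 90 min = 15:05.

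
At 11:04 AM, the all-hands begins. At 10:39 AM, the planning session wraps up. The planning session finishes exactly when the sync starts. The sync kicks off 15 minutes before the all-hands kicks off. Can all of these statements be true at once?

No

The sync starts at 11:04 AM − 15 min = 10:49 AM.
So the planning session ends at 10:49 AM.
But the planning session is also said to end at 10:39 AM — a 10-minute conflict.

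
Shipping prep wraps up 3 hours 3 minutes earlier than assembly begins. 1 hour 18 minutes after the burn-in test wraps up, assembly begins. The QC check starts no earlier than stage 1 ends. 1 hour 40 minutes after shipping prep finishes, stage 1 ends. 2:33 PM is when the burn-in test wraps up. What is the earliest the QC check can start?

Assembly starts at 2:33 PM + 78 min = 3:51 PM.
Shipping prep ends at 3:51 PM − 183 min = 12:48 PM.
Stage 1 ends at 12:48 PM + 100 min = 2:28 PM.
The QC check is bounded by stage 1, so the earliest it can start is 2:28 PM.

2:28 PM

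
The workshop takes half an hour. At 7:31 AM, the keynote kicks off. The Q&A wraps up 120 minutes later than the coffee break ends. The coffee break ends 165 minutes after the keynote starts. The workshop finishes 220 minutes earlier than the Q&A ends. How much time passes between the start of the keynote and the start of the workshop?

35 minutes

The coffee break ends at 7:31 AM + 165 min = 10:16 AM.
The Q&A ends at 10:16 AM + 120 min = 12:16 PM.
The workshop ends at 12:16 PM − 220 min = 8:36 AM.
The workshop starts at 8:36 AM − 30 min = 8:06 AM.
From 7:31 AM to 8:06 AM is 35 minutes.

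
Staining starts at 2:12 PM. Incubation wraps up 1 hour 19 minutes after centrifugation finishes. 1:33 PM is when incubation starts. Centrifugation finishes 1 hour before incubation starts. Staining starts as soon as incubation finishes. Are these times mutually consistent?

Centrifugation ends at 1:33 PM − 60 min = 12:33 PM.
Incubation ends at 12:33 PM + 79 min = 1:52 PM.
So staining starts at 1:52 PM.
But staining is also said to start at 2:12 PM — a 20-minute conflict.

No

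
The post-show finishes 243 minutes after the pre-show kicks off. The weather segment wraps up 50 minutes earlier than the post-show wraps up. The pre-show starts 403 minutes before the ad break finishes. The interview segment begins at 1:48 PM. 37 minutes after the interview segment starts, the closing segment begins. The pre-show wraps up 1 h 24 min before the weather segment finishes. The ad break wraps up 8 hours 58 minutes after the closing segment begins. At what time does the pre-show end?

The closing segment starts at 1:48 PM + 37 min = 2:25 PM.
The ad break ends at 2:25 PM + 538 min = 11:23 PM.
The pre-show starts at 11:23 PM − 403 min = 4:40 PM.
The post-show ends at 4:40 PM + 243 min = 8:43 PM.
The weather segment ends at 8:43 PM − 50 min = 7:53 PM.
The pre-show ends at 7:53 PM − 84 min = 6:29 PM.

6:29 PM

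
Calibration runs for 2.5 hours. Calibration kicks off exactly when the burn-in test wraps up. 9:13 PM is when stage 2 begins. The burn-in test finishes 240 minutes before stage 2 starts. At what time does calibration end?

7:43 PM

The burn-in test ends at 9:13 PM − 240 min = 5:13 PM.
So calibration starts at 5:13 PM.
Calibration ends at 5:13 PM + 150 min = 7:43 PM.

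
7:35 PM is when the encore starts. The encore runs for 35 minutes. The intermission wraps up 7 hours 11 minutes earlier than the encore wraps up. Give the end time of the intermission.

12:59 PM

The encore ends at 7:35 PM + 35 min = 8:10 PM.
The intermission ends at 8:10 PM − 431 min = 12:59 PM.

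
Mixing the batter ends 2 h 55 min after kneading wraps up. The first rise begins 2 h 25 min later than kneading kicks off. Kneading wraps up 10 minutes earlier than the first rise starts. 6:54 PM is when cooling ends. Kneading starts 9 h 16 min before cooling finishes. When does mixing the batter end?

2:48 PM

Kneading starts at 6:54 PM − 556 min = 9:38 AM.
The first rise starts at 9:38 AM + 145 min = 12:03 PM.
Kneading ends at 12:03 PM − 10 min = 11:53 AM.
Mixing the batter ends at 11:53 AM + 175 min = 2:48 PM.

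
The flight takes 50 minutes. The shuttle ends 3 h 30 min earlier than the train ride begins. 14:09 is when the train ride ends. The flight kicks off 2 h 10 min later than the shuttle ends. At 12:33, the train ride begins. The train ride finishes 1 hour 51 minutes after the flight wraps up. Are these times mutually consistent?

The shuttle ends at 12:33 − 210 min = 09:03.
The flight starts at 09:03 + 130 min = 11:13.
The flight ends at 11:13 + 50 min = 12:03.
The train ride ends at 12:03 + 111 min = 13:54.
But the train ride is also said to end at 14:09 — a 15-minute conflict.

No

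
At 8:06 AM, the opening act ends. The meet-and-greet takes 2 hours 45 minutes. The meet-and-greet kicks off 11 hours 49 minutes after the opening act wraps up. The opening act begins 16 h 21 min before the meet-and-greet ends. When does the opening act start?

The meet-and-greet starts at 8:06 AM + 709 min = 7:55 PM.
The meet-and-greet ends at 7:55 PM + 165 min = 10:40 PM.
The opening act starts at 10:40 PM − 981 min = 6:19 AM.

6:19 AM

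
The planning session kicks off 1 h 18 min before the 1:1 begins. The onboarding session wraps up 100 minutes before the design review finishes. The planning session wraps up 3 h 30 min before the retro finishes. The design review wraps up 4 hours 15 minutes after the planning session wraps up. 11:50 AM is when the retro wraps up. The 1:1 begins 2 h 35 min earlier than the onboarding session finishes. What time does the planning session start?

The planning session ends at 11:50 AM − 210 min = 8:20 AM.
The design review ends at 8:20 AM + 255 min = 12:35 PM.
The onboarding session ends at 12:35 PM − 100 min = 10:55 AM.
The 1:1 starts at 10:55 AM − 155 min = 8:20 AM.
The planning session starts at 8:20 AM − 78 min = 7:02 AM.

7:02 AM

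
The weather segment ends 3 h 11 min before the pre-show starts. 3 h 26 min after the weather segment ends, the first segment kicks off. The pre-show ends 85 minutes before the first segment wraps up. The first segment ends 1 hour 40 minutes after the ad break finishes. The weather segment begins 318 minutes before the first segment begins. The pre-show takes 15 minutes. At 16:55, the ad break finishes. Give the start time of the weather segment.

The first segment ends at 16:55 + 100 min = 18:35.
The pre-show ends at 18:35 − 85 min = 17:10.
The pre-show starts at 17:10 − 15 min = 16:55.
The weather segment ends at 16:55 − 191 min = 13:44.
The first segment starts at 13:44 + 206 min = 17:10.
The weather segment starts at 17:10 − 318 min = 11:52.

11:52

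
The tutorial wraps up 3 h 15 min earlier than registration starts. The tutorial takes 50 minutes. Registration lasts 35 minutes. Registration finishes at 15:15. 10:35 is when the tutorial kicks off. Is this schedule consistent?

Yes

Registration starts at 15:15 − 35 min = 14:40.
The tutorial ends at 14:40 − 195 min = 11:25.
The tutorial starts at 11:25 − 50 min = 10:35.
That matches the stated 10:35, so the schedule is consistent.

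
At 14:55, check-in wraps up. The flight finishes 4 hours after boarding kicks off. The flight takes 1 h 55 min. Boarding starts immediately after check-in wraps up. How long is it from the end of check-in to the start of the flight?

2 hours 5 minutes

Boarding starts at 14:55.
The flight ends at 14:55 + 240 min = 18:55.
The flight starts at 18:55 − 115 min = 17:00.
From 14:55 to 17:00 is 2 hours 5 minutes.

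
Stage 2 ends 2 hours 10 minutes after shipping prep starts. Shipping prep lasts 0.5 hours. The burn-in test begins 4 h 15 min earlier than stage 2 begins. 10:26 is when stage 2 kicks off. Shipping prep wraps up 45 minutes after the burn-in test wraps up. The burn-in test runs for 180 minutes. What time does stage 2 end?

11:36

The burn-in test starts at 10:26 − 255 min = 06:11.
The burn-in test ends at 06:11 + 180 min = 09:11.
Shipping prep ends at 09:11 + 45 min = 09:56.
Shipping prep starts at 09:56 − 30 min = 09:26.
Stage 2 ends at 09:26 + 130 min = 11:36.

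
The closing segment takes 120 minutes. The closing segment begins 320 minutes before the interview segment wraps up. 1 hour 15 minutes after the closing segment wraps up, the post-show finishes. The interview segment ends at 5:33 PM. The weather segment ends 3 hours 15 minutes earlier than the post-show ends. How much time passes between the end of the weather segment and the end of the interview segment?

The closing segment starts at 5:33 PM − 320 min = 12:13 PM.
The closing segment ends at 12:13 PM + 120 min = 2:13 PM.
The post-show ends at 2:13 PM + 75 min = 3:28 PM.
The weather segment ends at 3:28 PM − 195 min = 12:13 PM.
From 12:13 PM to 5:33 PM is 5 h 20 min.

5 h 20 min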